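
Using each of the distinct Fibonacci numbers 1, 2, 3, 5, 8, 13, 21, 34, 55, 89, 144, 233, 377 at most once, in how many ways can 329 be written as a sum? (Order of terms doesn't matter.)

Starting from the Zeckendorf form and repeatedly splitting a term F_k into F_{k−1} + F_{k−2} (when neither is already used) reaches every representation.
329 = 233+89+5+2 = 233+55+34+5+2 = 233+55+21+13+5+2 = … (2 more), for 5 in all.

5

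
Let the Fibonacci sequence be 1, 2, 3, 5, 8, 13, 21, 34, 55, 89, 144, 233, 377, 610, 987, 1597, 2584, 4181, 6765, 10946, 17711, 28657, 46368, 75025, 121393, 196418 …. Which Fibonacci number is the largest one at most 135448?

121393

121393 ≤ 135448 < 196418, so the largest Fibonacci number not exceeding 135448 is 121393.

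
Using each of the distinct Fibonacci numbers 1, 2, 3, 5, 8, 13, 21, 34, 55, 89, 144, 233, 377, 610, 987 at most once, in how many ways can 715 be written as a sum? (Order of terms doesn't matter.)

Each representation comes from the Zeckendorf form by replacing some F_k with F_{k−1} + F_{k−2} where possible.
715 = 610+89+13+3 = 610+89+13+2+1 = 610+89+8+5+3 = 610+55+34+13+3 = … (22 more), for 26 in all.

26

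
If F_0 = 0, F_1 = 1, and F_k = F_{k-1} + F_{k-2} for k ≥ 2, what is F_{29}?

514229

Iterating the recurrence up to F_{22} = 17711 and F_{21} = 10946:
F_{23} = F_{22} + F_{21} = 17711 + 10946 = 28657
F_{24} = F_{23} + F_{22} = 28657 + 17711 = 46368
F_{25} = F_{24} + F_{23} = 46368 + 28657 = 75025
F_{26} = F_{25} + F_{24} = 75025 + 46368 = 121393
F_{27} = F_{26} + F_{25} = 121393 + 75025 = 196418
F_{28} = F_{27} + F_{26} = 196418 + 121393 = 317811
F_{29} = F_{28} + F_{27} = 317811 + 196418 = 514229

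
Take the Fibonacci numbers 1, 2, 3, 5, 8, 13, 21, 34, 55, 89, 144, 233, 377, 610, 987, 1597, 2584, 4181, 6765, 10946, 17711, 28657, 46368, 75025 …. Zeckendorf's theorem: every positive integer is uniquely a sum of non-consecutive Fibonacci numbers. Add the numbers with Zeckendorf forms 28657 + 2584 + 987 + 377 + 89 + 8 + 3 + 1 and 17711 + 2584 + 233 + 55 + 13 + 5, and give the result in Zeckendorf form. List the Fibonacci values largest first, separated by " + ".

46368 + 6765 + 144 + 21 + 8 + 1

The two numbers are 32706 and 20601, so their sum is 53307.
take 46368 (≤ 53307); 53307 − 46368 = 6939
take 6765 (≤ 6939); 6939 − 6765 = 174
take 144 (≤ 174); 174 − 144 = 30
take 21 (≤ 30); 30 − 21 = 9
take 8 (≤ 9); 9 − 8 = 1
take 1 (≤ 1); 1 − 1 = 0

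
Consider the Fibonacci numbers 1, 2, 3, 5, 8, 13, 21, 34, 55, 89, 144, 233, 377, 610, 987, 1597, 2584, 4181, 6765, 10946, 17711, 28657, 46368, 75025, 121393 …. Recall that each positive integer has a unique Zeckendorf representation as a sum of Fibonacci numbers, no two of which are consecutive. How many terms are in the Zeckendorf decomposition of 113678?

7

Repeatedly subtract the largest Fibonacci number that fits:
113678: greatest Fibonacci not exceeding it is 75025, leaving 38653
38653: greatest Fibonacci not exceeding it is 28657, leaving 9996
9996: greatest Fibonacci not exceeding it is 6765, leaving 3231
3231: greatest Fibonacci not exceeding it is 2584, leaving 647
647: greatest Fibonacci not exceeding it is 610, leaving 37
37: greatest Fibonacci not exceeding it is 34, leaving 3
3: greatest Fibonacci not exceeding it is 3, leaving 0
113678 = 75025 + 28657 + 6765 + 2584 + 610 + 34 + 3, which has 7 terms.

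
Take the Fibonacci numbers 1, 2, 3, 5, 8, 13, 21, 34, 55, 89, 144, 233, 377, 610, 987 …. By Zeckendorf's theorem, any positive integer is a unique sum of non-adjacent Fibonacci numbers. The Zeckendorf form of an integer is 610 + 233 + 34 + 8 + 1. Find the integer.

610 + 233 + 34 + 8 + 1 = 886.

886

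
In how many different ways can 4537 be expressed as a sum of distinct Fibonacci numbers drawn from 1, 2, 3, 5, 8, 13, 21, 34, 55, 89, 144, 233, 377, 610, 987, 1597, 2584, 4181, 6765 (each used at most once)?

33

Each representation comes from the Zeckendorf form by replacing some F_k with F_{k−1} + F_{k−2} where possible.
4537 = 4181+233+89+34 = 4181+233+89+21+13 = 4181+233+89+21+8+5 = … (30 more), for 33 in all.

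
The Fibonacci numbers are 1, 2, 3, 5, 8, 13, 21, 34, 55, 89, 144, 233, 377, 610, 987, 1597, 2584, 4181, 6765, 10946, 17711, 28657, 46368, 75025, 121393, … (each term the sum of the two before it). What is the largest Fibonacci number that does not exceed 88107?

75025 ≤ 88107 < 121393, so the largest Fibonacci number not exceeding 88107 is 75025.

75025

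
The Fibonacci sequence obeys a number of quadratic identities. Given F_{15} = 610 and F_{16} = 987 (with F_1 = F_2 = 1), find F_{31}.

By F_{2k+1} = F_k² + F_{k+1}²: F_{31} = 610² + 987² = 372100 + 974169 = 1346269.

1346269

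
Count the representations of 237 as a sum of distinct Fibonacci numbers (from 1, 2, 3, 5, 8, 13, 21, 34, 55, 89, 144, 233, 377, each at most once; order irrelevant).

Each representation comes from the Zeckendorf form by replacing some F_k with F_{k−1} + F_{k−2} where possible.
237 = 233+3+1 = 144+89+3+1 = 144+55+34+3+1 = … (2 more), for 5 in all.

5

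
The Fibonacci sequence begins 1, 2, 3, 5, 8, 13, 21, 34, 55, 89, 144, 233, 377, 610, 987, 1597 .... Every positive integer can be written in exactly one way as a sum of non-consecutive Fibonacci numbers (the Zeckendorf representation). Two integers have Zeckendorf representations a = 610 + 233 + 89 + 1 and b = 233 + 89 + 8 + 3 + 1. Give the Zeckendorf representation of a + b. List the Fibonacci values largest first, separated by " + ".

The two numbers are 933 and 334, so their sum is 1267.
Greedy algorithm:
1267: greatest Fibonacci not exceeding it is 987, leaving 280
280: greatest Fibonacci not exceeding it is 233, leaving 47
47: greatest Fibonacci not exceeding it is 34, leaving 13
13: greatest Fibonacci not exceeding it is 13, leaving 0

987 + 233 + 34 + 13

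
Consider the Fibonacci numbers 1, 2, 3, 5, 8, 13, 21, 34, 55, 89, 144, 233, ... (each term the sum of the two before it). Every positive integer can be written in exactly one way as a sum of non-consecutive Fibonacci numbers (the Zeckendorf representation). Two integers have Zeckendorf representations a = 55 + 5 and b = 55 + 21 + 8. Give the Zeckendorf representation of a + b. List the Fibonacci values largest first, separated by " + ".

144

The two numbers are 60 and 84, so their sum is 144.
largest Fibonacci ≤ 144 is 144; 144 − 144 = 0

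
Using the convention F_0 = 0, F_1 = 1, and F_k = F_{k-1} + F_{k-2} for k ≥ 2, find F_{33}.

Iterating the recurrence up to F_{29} = 514229 and F_{28} = 317811:
F_{30} = F_{29} + F_{28} = 514229 + 317811 = 832040
F_{31} = F_{30} + F_{29} = 832040 + 514229 = 1346269
F_{32} = F_{31} + F_{30} = 1346269 + 832040 = 2178309
F_{33} = F_{32} + F_{31} = 2178309 + 1346269 = 3524578

3524578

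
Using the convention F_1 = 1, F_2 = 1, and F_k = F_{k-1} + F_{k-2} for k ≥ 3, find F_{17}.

1597

Iterating the recurrence up to F_{10} = 55 and F_{9} = 34:
F_{11} = F_{10} + F_{9} = 55 + 34 = 89
F_{12} = F_{11} + F_{10} = 89 + 55 = 144
F_{13} = F_{12} + F_{11} = 144 + 89 = 233
F_{14} = F_{13} + F_{12} = 233 + 144 = 377
F_{15} = F_{14} + F_{13} = 377 + 233 = 610
F_{16} = F_{15} + F_{14} = 610 + 377 = 987
F_{17} = F_{16} + F_{15} = 987 + 610 = 1597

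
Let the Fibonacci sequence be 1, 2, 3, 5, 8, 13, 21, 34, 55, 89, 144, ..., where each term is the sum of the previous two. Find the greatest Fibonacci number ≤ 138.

89

89 ≤ 138 < 144, so the largest Fibonacci number not exceeding 138 is 89.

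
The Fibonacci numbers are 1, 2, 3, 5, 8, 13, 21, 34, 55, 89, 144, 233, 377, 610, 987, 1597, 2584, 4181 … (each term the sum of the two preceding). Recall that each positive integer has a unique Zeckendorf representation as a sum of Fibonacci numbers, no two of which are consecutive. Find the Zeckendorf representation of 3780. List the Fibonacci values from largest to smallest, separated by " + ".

Greedily peel off the largest Fibonacci term at each step:
3780 − 2584 = 1196
1196 − 987 = 209
209 − 144 = 65
65 − 55 = 10
10 − 8 = 2
2 − 2 = 0
So 3780 = 2584 + 987 + 144 + 55 + 8 + 2, with no two terms consecutive in the sequence.

2584 + 987 + 144 + 55 + 8 + 2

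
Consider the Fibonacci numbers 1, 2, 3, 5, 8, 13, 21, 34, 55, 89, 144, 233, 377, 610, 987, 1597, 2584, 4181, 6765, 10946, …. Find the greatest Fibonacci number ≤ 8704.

6765 ≤ 8704 < 10946, so the largest Fibonacci number not exceeding 8704 is 6765.

6765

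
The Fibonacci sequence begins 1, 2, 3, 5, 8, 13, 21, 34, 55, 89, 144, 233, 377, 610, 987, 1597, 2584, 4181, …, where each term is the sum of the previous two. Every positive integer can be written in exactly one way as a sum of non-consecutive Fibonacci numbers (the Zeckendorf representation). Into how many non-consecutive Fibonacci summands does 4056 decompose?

Greedily peel off the largest Fibonacci term at each step:
largest Fibonacci ≤ 4056 is 2584; 4056 − 2584 = 1472
largest Fibonacci ≤ 1472 is 987; 1472 − 987 = 485
largest Fibonacci ≤ 485 is 377; 485 − 377 = 108
largest Fibonacci ≤ 108 is 89; 108 − 89 = 19
largest Fibonacci ≤ 19 is 13; 19 − 13 = 6
largest Fibonacci ≤ 6 is 5; 6 − 5 = 1
largest Fibonacci ≤ 1 is 1; 1 − 1 = 0
4056 = 2584 + 987 + 377 + 89 + 13 + 5 + 1, which has 7 terms.

7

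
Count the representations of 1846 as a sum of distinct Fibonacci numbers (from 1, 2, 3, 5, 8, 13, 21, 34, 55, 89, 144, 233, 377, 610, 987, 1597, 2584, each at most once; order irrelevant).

38

Starting from the Zeckendorf form and repeatedly splitting a term F_k into F_{k−1} + F_{k−2} (when neither is already used) reaches every representation.
1846 = 1597+233+13+3 = 1597+233+13+2+1 = 1597+233+8+5+3 = 1597+144+89+13+3 = … (34 more), for 38 in all.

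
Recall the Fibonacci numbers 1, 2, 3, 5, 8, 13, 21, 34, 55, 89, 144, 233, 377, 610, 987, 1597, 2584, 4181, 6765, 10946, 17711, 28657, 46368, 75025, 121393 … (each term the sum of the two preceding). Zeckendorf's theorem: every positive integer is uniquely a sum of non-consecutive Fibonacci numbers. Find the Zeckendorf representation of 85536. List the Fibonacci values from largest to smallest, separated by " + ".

85536 − 75025 = 10511
10511 − 6765 = 3746
3746 − 2584 = 1162
1162 − 987 = 175
175 − 144 = 31
31 − 21 = 10
10 − 8 = 2
2 − 2 = 0
So 85536 = 75025 + 6765 + 2584 + 987 + 144 + 21 + 8 + 2, with no two terms consecutive in the sequence.

75025 + 6765 + 2584 + 987 + 144 + 21 + 8 + 2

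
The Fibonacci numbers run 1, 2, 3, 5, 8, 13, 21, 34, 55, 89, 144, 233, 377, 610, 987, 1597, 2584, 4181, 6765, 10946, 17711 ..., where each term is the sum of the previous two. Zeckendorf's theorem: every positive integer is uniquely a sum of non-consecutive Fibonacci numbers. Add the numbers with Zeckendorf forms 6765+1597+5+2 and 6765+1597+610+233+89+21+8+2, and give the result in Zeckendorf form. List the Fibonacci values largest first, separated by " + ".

10946 + 4181 + 1597 + 610 + 233 + 89 + 34 + 3 + 1

The two numbers are 8369 and 9325, so their sum is 17694.
10946 ≤ 17694 < 17711, so take 10946; remainder 6748
4181 ≤ 6748 < 6765, so take 4181; remainder 2567
1597 ≤ 2567 < 2584, so take 1597; remainder 970
610 ≤ 970 < 987, so take 610; remainder 360
233 ≤ 360 < 377, so take 233; remainder 127
89 ≤ 127 < 144, so take 89; remainder 38
34 ≤ 38 < 55, so take 34; remainder 4
3 ≤ 4 < 5, so take 3; remainder 1
1 ≤ 1 < 2, so take 1; remainder 0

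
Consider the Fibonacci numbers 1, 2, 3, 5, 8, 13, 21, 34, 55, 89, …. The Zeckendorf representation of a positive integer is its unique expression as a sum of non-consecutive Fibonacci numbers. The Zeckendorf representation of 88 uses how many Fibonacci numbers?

Repeatedly subtract the largest Fibonacci number that fits:
take 55 (≤ 88); 88 − 55 = 33
take 21 (≤ 33); 33 − 21 = 12
take 8 (≤ 12); 12 − 8 = 4
take 3 (≤ 4); 4 − 3 = 1
take 1 (≤ 1); 1 − 1 = 0
88 = 55 + 21 + 8 + 3 + 1, which has 5 terms.

5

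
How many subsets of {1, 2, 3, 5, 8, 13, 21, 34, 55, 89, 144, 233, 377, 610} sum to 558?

558 = 377+144+34+3 = 377+144+34+2+1 = 377+144+21+13+3 = 377+89+55+34+3 = … (14 more), for 18 in all.

18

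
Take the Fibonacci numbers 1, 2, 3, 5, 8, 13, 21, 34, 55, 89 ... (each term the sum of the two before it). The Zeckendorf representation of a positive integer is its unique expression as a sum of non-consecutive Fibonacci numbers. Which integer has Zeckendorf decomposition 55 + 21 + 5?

55 + 21 + 5 = 81.

81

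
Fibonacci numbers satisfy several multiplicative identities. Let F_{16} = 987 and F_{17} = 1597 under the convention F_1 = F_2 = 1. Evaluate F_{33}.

3524578

By F_{2k+1} = F_k² + F_{k+1}²: F_{33} = 987² + 1597² = 974169 + 2550409 = 3524578.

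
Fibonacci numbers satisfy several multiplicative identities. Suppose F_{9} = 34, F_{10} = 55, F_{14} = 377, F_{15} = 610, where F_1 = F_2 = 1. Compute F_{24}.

46368

By the addition formula F_{m+n} = F_m F_{n+1} + F_{m−1} F_n with m=10, n=14: F_{24} = 55·610 + 34·377 = 33550 + 12818 = 46368.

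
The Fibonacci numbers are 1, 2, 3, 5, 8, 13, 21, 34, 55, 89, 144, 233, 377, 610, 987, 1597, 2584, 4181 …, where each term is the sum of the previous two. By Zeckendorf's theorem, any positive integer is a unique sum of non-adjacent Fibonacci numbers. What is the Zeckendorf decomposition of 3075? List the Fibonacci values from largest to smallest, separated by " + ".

2584 + 377 + 89 + 21 + 3 + 1

Greedily peel off the largest Fibonacci term at each step:
subtract 2584 from 3075: 491 remains
subtract 377 from 491: 114 remains
subtract 89 from 114: 25 remains
subtract 21 from 25: 4 remains
subtract 3 from 4: 1 remains
subtract 1 from 1: 0 remains
So 3075 = 2584 + 377 + 89 + 21 + 3 + 1, with no two terms consecutive in the sequence.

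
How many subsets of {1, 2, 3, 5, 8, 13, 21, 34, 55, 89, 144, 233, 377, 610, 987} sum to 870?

Starting from the Zeckendorf form and repeatedly splitting a term F_k into F_{k−1} + F_{k−2} (when neither is already used) reaches every representation.
870 = 610+233+21+5+1 = 610+233+21+3+2+1 = 610+233+13+8+5+1 = 610+144+89+21+5+1 = 610+233+13+8+3+2+1 = … (15 more), for 20 in all.

20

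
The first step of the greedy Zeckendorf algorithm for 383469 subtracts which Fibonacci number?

317811 ≤ 383469 < 514229, so the largest Fibonacci number not exceeding 383469 is 317811.

317811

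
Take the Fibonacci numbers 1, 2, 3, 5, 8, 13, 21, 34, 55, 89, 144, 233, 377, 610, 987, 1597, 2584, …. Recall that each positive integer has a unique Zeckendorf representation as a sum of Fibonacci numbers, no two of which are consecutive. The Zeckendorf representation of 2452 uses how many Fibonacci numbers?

6

subtract 1597 from 2452: 855 remains
subtract 610 from 855: 245 remains
subtract 233 from 245: 12 remains
subtract 8 from 12: 4 remains
subtract 3 from 4: 1 remains
subtract 1 from 1: 0 remains
2452 = 1597 + 610 + 233 + 8 + 3 + 1, which has 6 terms.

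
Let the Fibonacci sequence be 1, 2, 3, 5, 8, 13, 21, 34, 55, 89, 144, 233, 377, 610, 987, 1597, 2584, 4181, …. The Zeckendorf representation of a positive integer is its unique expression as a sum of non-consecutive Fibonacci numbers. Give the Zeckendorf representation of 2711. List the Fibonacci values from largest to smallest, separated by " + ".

Repeatedly subtract the largest Fibonacci number that fits:
2711 − 2584 = 127
127 − 89 = 38
38 − 34 = 4
4 − 3 = 1
1 − 1 = 0
So 2711 = 2584 + 89 + 34 + 3 + 1, with no two terms consecutive in the sequence.

2584 + 89 + 34 + 3 + 1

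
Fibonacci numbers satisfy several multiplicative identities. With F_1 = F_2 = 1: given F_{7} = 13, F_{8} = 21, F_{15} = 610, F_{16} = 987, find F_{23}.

By the addition formula F_{m+n} = F_m F_{n+1} + F_{m−1} F_n with m=8, n=15: F_{23} = 21·987 + 13·610 = 20727 + 7930 = 28657.

28657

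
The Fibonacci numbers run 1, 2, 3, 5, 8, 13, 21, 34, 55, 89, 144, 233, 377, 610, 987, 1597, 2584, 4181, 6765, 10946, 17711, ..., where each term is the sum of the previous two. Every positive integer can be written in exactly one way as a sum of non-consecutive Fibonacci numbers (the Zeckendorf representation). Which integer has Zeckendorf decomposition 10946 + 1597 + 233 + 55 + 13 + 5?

12849

10946 + 1597 + 233 + 55 + 13 + 5 = 12849.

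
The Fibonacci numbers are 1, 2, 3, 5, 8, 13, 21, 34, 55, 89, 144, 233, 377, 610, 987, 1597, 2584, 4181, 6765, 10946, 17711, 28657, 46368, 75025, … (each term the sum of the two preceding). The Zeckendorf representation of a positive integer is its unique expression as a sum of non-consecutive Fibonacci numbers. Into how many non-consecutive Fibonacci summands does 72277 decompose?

8

Greedily peel off the largest Fibonacci term at each step:
subtract 46368 from 72277: 25909 remains
subtract 17711 from 25909: 8198 remains
subtract 6765 from 8198: 1433 remains
subtract 987 from 1433: 446 remains
subtract 377 from 446: 69 remains
subtract 55 from 69: 14 remains
subtract 13 from 14: 1 remains
subtract 1 from 1: 0 remains
72277 = 46368 + 17711 + 6765 + 987 + 377 + 55 + 13 + 1, which has 8 terms.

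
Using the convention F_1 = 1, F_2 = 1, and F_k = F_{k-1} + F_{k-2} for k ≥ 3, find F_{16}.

987

Iterating the recurrence up to F_{10} = 55 and F_{9} = 34:
F_{11} = F_{10} + F_{9} = 55 + 34 = 89
F_{12} = F_{11} + F_{10} = 89 + 55 = 144
F_{13} = F_{12} + F_{11} = 144 + 89 = 233
F_{14} = F_{13} + F_{12} = 233 + 144 = 377
F_{15} = F_{14} + F_{13} = 377 + 233 = 610
F_{16} = F_{15} + F_{14} = 610 + 377 = 987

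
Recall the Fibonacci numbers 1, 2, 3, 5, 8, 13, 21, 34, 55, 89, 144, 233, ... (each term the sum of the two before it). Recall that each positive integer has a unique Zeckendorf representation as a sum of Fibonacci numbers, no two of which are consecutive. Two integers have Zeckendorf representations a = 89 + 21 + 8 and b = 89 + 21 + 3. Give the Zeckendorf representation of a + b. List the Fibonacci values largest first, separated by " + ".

The two numbers are 118 and 113, so their sum is 231.
Greedy algorithm:
take 144 (≤ 231); 231 − 144 = 87
take 55 (≤ 87); 87 − 55 = 32
take 21 (≤ 32); 32 − 21 = 11
take 8 (≤ 11); 11 − 8 = 3
take 3 (≤ 3); 3 − 3 = 0

144 + 55 + 21 + 8 + 3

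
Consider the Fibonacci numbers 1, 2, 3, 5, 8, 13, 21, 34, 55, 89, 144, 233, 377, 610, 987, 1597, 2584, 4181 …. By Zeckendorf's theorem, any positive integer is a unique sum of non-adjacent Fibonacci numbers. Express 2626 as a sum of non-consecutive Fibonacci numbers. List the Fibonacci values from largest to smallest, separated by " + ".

2584 + 34 + 8

Greedy algorithm:
largest Fibonacci ≤ 2626 is 2584; 2626 − 2584 = 42
largest Fibonacci ≤ 42 is 34; 42 − 34 = 8
largest Fibonacci ≤ 8 is 8; 8 − 8 = 0
So 2626 = 2584 + 34 + 8, with no two terms consecutive in the sequence.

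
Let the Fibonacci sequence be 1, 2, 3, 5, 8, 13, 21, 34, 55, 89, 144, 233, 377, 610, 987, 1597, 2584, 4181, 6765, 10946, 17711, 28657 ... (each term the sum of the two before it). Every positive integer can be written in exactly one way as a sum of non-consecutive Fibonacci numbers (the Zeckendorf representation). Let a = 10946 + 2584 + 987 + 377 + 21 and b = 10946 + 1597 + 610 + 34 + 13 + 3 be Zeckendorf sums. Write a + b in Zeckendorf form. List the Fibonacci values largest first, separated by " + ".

17711 + 6765 + 2584 + 987 + 55 + 13 + 3

The two numbers are 14915 and 13203, so their sum is 28118.
Repeatedly subtract the largest Fibonacci number that fits:
largest Fibonacci ≤ 28118 is 17711; 28118 − 17711 = 10407
largest Fibonacci ≤ 10407 is 6765; 10407 − 6765 = 3642
largest Fibonacci ≤ 3642 is 2584; 3642 − 2584 = 1058
largest Fibonacci ≤ 1058 is 987; 1058 − 987 = 71
largest Fibonacci ≤ 71 is 55; 71 − 55 = 16
largest Fibonacci ≤ 16 is 13; 16 − 13 = 3
largest Fibonacci ≤ 3 is 3; 3 − 3 = 0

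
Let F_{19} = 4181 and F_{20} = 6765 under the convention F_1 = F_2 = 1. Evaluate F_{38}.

By the doubling identity F_{2k} = F_k(2F_{k+1} − F_k): F_{38} = 4181·(2·6765 − 4181) = 4181·9349 = 39088169.

39088169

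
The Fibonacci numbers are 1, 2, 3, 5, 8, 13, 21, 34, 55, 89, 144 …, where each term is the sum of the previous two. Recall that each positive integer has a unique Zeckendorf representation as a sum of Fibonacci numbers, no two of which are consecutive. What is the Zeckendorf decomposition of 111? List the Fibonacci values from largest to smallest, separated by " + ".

Greedy algorithm:
subtract 89 from 111: 22 remains
subtract 21 from 22: 1 remains
subtract 1 from 1: 0 remains
So 111 = 89 + 21 + 1, with no two terms consecutive in the sequence.

89 + 21 + 1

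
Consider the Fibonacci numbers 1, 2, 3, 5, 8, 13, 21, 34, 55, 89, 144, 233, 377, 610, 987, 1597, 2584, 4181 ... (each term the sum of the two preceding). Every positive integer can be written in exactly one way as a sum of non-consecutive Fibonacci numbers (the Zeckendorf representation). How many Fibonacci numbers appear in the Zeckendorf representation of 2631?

3

Greedy algorithm:
2631: greatest Fibonacci not exceeding it is 2584, leaving 47
47: greatest Fibonacci not exceeding it is 34, leaving 13
13: greatest Fibonacci not exceeding it is 13, leaving 0
2631 = 2584 + 34 + 13, which has 3 terms.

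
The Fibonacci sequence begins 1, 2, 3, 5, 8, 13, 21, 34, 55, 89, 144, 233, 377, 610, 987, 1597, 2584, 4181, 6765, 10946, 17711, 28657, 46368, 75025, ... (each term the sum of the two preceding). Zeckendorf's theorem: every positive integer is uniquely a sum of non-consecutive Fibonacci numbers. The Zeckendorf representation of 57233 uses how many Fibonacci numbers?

7

46368 ≤ 57233 < 75025, so take 46368; remainder 10865
6765 ≤ 10865 < 10946, so take 6765; remainder 4100
2584 ≤ 4100 < 4181, so take 2584; remainder 1516
987 ≤ 1516 < 1597, so take 987; remainder 529
377 ≤ 529 < 610, so take 377; remainder 152
144 ≤ 152 < 233, so take 144; remainder 8
8 ≤ 8 < 13, so take 8; remainder 0
57233 = 46368 + 6765 + 2584 + 987 + 377 + 144 + 8, which has 7 terms.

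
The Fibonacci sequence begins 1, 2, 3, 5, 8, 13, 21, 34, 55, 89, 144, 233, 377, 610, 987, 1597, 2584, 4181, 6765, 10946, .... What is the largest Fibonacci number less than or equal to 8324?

6765 ≤ 8324 < 10946, so the largest Fibonacci number not exceeding 8324 is 6765.

6765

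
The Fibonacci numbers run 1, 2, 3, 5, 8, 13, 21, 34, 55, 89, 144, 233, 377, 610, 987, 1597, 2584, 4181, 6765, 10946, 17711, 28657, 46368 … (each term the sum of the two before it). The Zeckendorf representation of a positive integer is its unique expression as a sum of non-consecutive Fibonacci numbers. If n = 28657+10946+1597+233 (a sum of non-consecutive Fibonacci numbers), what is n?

28657+10946+1597+233 = 41433.

41433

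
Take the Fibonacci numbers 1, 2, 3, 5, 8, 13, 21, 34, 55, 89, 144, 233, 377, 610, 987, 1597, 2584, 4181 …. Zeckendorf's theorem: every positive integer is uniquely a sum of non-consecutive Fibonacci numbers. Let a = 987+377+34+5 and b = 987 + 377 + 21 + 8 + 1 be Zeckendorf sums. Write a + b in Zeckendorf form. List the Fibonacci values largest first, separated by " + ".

2584 + 144 + 55 + 13 + 1

The two numbers are 1403 and 1394, so their sum is 2797.
2584 ≤ 2797 < 4181, so take 2584; remainder 213
144 ≤ 213 < 233, so take 144; remainder 69
55 ≤ 69 < 89, so take 55; remainder 14
13 ≤ 14 < 21, so take 13; remainder 1
1 ≤ 1 < 2, so take 1; remainder 0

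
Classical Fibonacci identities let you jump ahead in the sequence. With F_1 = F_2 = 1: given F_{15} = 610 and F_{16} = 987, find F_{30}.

By the doubling identity F_{2k} = F_k(2F_{k+1} − F_k): F_{30} = 610·(2·987 − 610) = 610·1364 = 832040.

832040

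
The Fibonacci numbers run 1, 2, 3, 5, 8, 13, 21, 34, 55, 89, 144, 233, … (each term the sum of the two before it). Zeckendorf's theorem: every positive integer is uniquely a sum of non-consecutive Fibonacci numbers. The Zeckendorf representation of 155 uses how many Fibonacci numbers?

3

Greedy algorithm:
take 144 (≤ 155); 155 − 144 = 11
take 8 (≤ 11); 11 − 8 = 3
take 3 (≤ 3); 3 − 3 = 0
155 = 144 + 8 + 3, which has 3 terms.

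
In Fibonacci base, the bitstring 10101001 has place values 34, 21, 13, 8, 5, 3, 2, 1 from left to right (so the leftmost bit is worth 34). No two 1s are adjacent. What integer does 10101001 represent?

Summing the place values of the 1 bits: 34 + 13 + 5 + 1 = 53.

53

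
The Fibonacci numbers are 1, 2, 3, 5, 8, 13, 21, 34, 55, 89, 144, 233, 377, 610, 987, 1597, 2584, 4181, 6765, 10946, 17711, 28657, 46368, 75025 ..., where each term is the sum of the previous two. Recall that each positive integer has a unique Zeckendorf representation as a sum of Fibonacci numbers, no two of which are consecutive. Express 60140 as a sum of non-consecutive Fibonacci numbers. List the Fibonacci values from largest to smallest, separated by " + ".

take 46368 (≤ 60140); 60140 − 46368 = 13772
take 10946 (≤ 13772); 13772 − 10946 = 2826
take 2584 (≤ 2826); 2826 − 2584 = 242
take 233 (≤ 242); 242 − 233 = 9
take 8 (≤ 9); 9 − 8 = 1
take 1 (≤ 1); 1 − 1 = 0
So 60140 = 46368 + 10946 + 2584 + 233 + 8 + 1, with no two terms consecutive in the sequence.

46368 + 10946 + 2584 + 233 + 8 + 1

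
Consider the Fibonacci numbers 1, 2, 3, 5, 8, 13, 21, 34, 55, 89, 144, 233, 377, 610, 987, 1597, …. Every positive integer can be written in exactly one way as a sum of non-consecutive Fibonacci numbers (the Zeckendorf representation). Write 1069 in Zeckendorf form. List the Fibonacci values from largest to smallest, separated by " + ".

subtract 987 from 1069: 82 remains
subtract 55 from 82: 27 remains
subtract 21 from 27: 6 remains
subtract 5 from 6: 1 remains
subtract 1 from 1: 0 remains
So 1069 = 987 + 55 + 21 + 5 + 1, with no two terms consecutive in the sequence.

987 + 55 + 21 + 5 + 1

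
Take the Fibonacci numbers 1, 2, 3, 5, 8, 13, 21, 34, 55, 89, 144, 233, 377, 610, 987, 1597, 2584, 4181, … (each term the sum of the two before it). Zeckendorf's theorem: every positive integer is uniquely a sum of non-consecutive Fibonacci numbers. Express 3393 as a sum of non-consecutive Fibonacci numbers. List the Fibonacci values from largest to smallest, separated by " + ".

largest Fibonacci ≤ 3393 is 2584; 3393 − 2584 = 809
largest Fibonacci ≤ 809 is 610; 809 − 610 = 199
largest Fibonacci ≤ 199 is 144; 199 − 144 = 55
largest Fibonacci ≤ 55 is 55; 55 − 55 = 0
So 3393 = 2584 + 610 + 144 + 55, with no two terms consecutive in the sequence.

2584 + 610 + 144 + 55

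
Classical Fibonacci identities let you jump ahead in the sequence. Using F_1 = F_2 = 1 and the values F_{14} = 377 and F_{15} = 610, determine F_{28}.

317811

By the doubling identity F_{2k} = F_k(2F_{k+1} − F_k): F_{28} = 377·(2·610 − 377) = 377·843 = 317811.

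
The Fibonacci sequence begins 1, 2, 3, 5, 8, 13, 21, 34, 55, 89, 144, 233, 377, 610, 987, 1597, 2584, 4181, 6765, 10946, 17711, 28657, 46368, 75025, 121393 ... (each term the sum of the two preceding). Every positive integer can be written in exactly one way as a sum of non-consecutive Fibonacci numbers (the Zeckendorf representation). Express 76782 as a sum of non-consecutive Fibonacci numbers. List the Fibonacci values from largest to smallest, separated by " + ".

75025 + 1597 + 144 + 13 + 3

Greedy algorithm:
largest Fibonacci ≤ 76782 is 75025; 76782 − 75025 = 1757
largest Fibonacci ≤ 1757 is 1597; 1757 − 1597 = 160
largest Fibonacci ≤ 160 is 144; 160 − 144 = 16
largest Fibonacci ≤ 16 is 13; 16 − 13 = 3
largest Fibonacci ≤ 3 is 3; 3 − 3 = 0
So 76782 = 75025 + 1597 + 144 + 13 + 3, with no two terms consecutive in the sequence.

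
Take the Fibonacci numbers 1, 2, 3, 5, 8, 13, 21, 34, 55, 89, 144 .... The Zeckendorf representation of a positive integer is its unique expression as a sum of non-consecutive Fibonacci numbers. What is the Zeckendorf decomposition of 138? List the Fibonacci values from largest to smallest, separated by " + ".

89 + 34 + 13 + 2

subtract 89 from 138: 49 remains
subtract 34 from 49: 15 remains
subtract 13 from 15: 2 remains
subtract 2 from 2: 0 remains
So 138 = 89 + 34 + 13 + 2, with no two terms consecutive in the sequence.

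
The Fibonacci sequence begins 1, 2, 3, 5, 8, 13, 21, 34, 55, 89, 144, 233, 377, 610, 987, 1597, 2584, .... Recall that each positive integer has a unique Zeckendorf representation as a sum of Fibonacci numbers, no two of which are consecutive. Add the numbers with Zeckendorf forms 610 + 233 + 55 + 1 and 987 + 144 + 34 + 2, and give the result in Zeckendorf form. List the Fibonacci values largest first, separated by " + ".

1597 + 377 + 89 + 3

The two numbers are 899 and 1167, so their sum is 2066.
2066 − 1597 = 469
469 − 377 = 92
92 − 89 = 3
3 − 3 = 0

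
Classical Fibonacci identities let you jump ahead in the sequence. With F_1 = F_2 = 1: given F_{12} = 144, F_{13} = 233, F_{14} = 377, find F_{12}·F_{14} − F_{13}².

-1

144·377 − 233² = 54288 − 54289 = -1. (Cassini's identity: F_{k−1}F_{k+1} − F_k² = (−1)^k.)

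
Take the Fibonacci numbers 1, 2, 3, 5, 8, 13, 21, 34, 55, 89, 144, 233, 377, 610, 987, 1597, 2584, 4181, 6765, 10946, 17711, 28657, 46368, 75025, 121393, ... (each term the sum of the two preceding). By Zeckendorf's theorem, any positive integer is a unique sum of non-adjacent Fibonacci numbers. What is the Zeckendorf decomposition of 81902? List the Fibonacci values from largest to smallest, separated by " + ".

75025 + 6765 + 89 + 21 + 2

Greedy algorithm:
81902 − 75025 = 6877
6877 − 6765 = 112
112 − 89 = 23
23 − 21 = 2
2 − 2 = 0
So 81902 = 75025 + 6765 + 89 + 21 + 2, with no two terms consecutive in the sequence.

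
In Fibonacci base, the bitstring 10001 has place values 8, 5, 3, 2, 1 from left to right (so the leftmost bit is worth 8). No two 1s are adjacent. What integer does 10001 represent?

Summing the place values of the 1 bits: 8 + 1 = 9.

9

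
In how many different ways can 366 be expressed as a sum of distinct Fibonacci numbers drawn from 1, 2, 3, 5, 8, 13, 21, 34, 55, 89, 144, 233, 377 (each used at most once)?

8

Each representation comes from the Zeckendorf form by replacing some F_k with F_{k−1} + F_{k−2} where possible.
366 = 233+89+34+8+2 = 233+89+34+5+3+2 = 233+89+21+13+8+2 = 233+89+21+13+5+3+2 = 233+55+34+21+13+8+2 = … (3 more), for 8 in all.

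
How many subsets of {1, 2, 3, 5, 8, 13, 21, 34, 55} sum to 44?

4

Starting from the Zeckendorf form and repeatedly splitting a term F_k into F_{k−1} + F_{k−2} (when neither is already used) reaches every representation.
44 = 34+8+2 = 34+5+3+2 = 21+13+8+2 = 21+13+5+3+2 — 4 representations.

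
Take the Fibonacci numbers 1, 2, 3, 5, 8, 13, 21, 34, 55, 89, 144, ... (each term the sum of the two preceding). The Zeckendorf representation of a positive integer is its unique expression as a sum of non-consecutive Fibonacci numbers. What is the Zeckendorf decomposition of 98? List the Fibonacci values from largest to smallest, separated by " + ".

89 + 8 + 1

98: greatest Fibonacci not exceeding it is 89, leaving 9
9: greatest Fibonacci not exceeding it is 8, leaving 1
1: greatest Fibonacci not exceeding it is 1, leaving 0
So 98 = 89 + 8 + 1, with no two terms consecutive in the sequence.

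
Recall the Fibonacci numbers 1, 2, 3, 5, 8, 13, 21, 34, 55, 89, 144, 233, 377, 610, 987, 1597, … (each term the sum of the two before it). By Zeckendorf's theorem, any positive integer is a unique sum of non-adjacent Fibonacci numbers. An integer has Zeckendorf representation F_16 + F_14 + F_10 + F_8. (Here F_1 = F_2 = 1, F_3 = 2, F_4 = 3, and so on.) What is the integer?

1440

F_16 + F_14 + F_10 + F_8 = 987 + 377 + 55 + 21 = 1440.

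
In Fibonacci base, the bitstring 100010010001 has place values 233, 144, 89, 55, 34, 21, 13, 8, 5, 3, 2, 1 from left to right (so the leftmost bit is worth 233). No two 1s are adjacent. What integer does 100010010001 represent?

Summing the place values of the 1 bits: 233 + 34 + 8 + 1 = 276.

276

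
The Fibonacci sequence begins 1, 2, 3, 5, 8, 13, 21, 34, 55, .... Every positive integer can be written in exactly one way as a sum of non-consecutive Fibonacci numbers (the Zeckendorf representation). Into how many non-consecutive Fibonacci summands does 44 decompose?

3

Greedy algorithm:
44: greatest Fibonacci not exceeding it is 34, leaving 10
10: greatest Fibonacci not exceeding it is 8, leaving 2
2: greatest Fibonacci not exceeding it is 2, leaving 0
44 = 34 + 8 + 2, which has 3 terms.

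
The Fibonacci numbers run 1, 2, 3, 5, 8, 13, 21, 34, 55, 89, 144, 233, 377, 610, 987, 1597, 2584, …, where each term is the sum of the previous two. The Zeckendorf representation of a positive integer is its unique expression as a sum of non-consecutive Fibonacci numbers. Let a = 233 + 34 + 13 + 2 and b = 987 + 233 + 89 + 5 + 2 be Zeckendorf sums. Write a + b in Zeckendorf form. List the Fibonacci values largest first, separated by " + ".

1597 + 1

The two numbers are 282 and 1316, so their sum is 1598.
take 1597 (≤ 1598); 1598 − 1597 = 1
take 1 (≤ 1); 1 − 1 = 0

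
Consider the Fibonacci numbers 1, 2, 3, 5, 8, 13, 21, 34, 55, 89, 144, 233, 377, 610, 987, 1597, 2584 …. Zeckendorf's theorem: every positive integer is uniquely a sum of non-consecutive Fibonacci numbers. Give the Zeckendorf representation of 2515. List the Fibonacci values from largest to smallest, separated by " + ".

1597 + 610 + 233 + 55 + 13 + 5 + 2

Greedy algorithm:
2515: greatest Fibonacci not exceeding it is 1597, leaving 918
918: greatest Fibonacci not exceeding it is 610, leaving 308
308: greatest Fibonacci not exceeding it is 233, leaving 75
75: greatest Fibonacci not exceeding it is 55, leaving 20
20: greatest Fibonacci not exceeding it is 13, leaving 7
7: greatest Fibonacci not exceeding it is 5, leaving 2
2: greatest Fibonacci not exceeding it is 2, leaving 0
So 2515 = 1597 + 610 + 233 + 55 + 13 + 5 + 2, with no two terms consecutive in the sequence.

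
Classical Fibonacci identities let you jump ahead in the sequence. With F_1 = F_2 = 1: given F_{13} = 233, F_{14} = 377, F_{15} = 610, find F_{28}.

317811

By the addition formula F_{m+n} = F_m F_{n+1} + F_{m−1} F_n with m=15, n=13: F_{28} = 610·377 + 377·233 = 229970 + 87841 = 317811.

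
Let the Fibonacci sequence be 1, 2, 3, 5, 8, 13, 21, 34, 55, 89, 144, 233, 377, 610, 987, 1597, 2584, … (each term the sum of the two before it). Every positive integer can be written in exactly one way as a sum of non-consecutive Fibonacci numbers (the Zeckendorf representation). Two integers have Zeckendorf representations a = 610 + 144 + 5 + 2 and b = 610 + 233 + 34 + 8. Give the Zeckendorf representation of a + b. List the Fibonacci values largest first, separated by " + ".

1597 + 34 + 13 + 2

The two numbers are 761 and 885, so their sum is 1646.
take 1597 (≤ 1646); 1646 − 1597 = 49
take 34 (≤ 49); 49 − 34 = 15
take 13 (≤ 15); 15 − 13 = 2
take 2 (≤ 2); 2 − 2 = 0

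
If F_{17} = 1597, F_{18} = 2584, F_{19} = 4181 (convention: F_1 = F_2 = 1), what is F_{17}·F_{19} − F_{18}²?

1597·4181 − 2584² = 6677057 − 6677056 = 1. (Cassini's identity: F_{k−1}F_{k+1} − F_k² = (−1)^k.)

1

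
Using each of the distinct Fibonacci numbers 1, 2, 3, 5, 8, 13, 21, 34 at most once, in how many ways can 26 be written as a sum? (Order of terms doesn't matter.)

Starting from the Zeckendorf form and repeatedly splitting a term F_k into F_{k−1} + F_{k−2} (when neither is already used) reaches every representation.
26 = 21+5 = 21+3+2 = 13+8+5 = 13+8+3+2 — 4 representations.

4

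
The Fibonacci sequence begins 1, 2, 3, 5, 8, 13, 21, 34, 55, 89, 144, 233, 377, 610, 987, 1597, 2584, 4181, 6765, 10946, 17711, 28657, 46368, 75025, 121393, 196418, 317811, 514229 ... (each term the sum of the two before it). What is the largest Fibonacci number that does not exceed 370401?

317811 ≤ 370401 < 514229, so the largest Fibonacci number not exceeding 370401 is 317811.

317811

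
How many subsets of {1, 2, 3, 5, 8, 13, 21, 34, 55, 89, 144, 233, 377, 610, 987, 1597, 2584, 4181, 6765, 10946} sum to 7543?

Starting from the Zeckendorf form and repeatedly splitting a term F_k into F_{k−1} + F_{k−2} (when neither is already used) reaches every representation.
7543 = 6765+610+144+21+3 = 6765+610+144+21+2+1 = 6765+610+144+13+8+3 = 6765+610+89+55+21+3 = 6765+377+233+144+21+3 = … (73 more), for 78 in all.

78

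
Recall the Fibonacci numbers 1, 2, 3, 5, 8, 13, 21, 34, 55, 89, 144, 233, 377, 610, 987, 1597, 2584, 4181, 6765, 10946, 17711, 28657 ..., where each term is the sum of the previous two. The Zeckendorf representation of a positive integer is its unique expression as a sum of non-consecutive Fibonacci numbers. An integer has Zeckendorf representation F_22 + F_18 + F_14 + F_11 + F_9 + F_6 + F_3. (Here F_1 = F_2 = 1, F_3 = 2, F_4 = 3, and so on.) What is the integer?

F_22 + F_18 + F_14 + F_11 + F_9 + F_6 + F_3 = 17711 + 2584 + 377 + 89 + 34 + 8 + 2 = 20805.

20805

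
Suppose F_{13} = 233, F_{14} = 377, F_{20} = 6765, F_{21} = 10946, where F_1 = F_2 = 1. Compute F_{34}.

5702887

By the addition formula F_{m+n} = F_m F_{n+1} + F_{m−1} F_n with m=21, n=13: F_{34} = 10946·377 + 6765·233 = 4126642 + 1576245 = 5702887.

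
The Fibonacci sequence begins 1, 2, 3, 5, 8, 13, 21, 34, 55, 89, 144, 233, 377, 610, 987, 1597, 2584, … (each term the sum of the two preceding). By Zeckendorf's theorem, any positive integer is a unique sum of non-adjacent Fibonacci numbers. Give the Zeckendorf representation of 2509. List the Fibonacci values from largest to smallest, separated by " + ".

Repeatedly subtract the largest Fibonacci number that fits:
largest Fibonacci ≤ 2509 is 1597; 2509 − 1597 = 912
largest Fibonacci ≤ 912 is 610; 912 − 610 = 302
largest Fibonacci ≤ 302 is 233; 302 − 233 = 69
largest Fibonacci ≤ 69 is 55; 69 − 55 = 14
largest Fibonacci ≤ 14 is 13; 14 − 13 = 1
largest Fibonacci ≤ 1 is 1; 1 − 1 = 0
So 2509 = 1597 + 610 + 233 + 55 + 13 + 1, with no two terms consecutive in the sequence.

1597 + 610 + 233 + 55 + 13 + 1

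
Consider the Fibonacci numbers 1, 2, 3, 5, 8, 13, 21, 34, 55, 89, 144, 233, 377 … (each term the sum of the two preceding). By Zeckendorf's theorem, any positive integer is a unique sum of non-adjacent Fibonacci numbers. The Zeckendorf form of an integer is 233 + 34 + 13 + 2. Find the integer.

282

233 + 34 + 13 + 2 = 282.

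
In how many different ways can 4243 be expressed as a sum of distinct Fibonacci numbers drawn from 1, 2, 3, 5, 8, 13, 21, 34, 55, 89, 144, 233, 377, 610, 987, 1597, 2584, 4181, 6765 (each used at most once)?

15

Starting from the Zeckendorf form and repeatedly splitting a term F_k into F_{k−1} + F_{k−2} (when neither is already used) reaches every representation.
4243 = 4181+55+5+2 = 4181+34+21+5+2 = 2584+1597+55+5+2 = 4181+34+13+8+5+2 = 2584+1597+34+21+5+2 = … (10 more), for 15 in all.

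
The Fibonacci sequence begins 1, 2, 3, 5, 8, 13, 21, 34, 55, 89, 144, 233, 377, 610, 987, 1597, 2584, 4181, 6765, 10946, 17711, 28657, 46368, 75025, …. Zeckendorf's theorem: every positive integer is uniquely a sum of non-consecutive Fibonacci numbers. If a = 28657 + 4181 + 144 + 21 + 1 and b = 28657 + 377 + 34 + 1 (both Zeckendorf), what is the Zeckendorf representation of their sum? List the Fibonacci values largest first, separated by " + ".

46368 + 10946 + 4181 + 377 + 144 + 55 + 2

The two numbers are 33004 and 29069, so their sum is 62073.
Greedily peel off the largest Fibonacci term at each step:
largest Fibonacci ≤ 62073 is 46368; 62073 − 46368 = 15705
largest Fibonacci ≤ 15705 is 10946; 15705 − 10946 = 4759
largest Fibonacci ≤ 4759 is 4181; 4759 − 4181 = 578
largest Fibonacci ≤ 578 is 377; 578 − 377 = 201
largest Fibonacci ≤ 201 is 144; 201 − 144 = 57
largest Fibonacci ≤ 57 is 55; 57 − 55 = 2
largest Fibonacci ≤ 2 is 2; 2 − 2 = 0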